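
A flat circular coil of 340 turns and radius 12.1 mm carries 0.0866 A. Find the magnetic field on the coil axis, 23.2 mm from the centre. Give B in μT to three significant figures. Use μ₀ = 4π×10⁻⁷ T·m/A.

For an N-turn flat coil, B = Nμ₀IR²/[2(R²+z²)^(3/2)] with R = 0.0121 m, z = 0.0232 m.
B = 340 × 4.45×10⁻⁷ T = 1.51×10⁻⁴ T.

B ≈ 151 μT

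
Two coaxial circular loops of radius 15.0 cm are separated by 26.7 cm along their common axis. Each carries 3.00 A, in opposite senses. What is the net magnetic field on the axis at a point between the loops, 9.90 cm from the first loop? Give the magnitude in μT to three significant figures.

Each loop contributes B = μ₀IR²/[2(R²+z²)^(3/2)] on the axis, with z measured from that loop.
Loop 1 (z = 0.099 m): B₁ = 7.31×10⁻⁶ T. Loop 2 (z = 0.168 m): B₂ = 3.71×10⁻⁶ T.
The fields oppose: B = |B₁ − B₂| = 3.59×10⁻⁶ T.

B ≈ 3.59 μT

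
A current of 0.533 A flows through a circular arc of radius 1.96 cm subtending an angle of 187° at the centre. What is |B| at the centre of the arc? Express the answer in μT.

The Biot–Savart field of a circular arc at its centre is B = μ₀Iφ/(4πR), with φ = 3.264 rad.
B = (4π×10⁻⁷ × 0.533 × 3.264) / (4π × 0.0196) = 8.88×10⁻⁶ T.

B ≈ 8.88 μT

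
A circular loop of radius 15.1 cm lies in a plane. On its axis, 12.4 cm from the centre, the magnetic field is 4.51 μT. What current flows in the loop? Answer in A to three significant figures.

I ≈ 2.35 A

On the axis of a loop, B = μ₀IR²/[2(R²+z²)^(3/2)], so I = 2B(R²+z²)^(3/2)/(μ₀R²).
R² + z² = 0.0228 + 0.01538 = 0.03818 m²; raised to 3/2 gives 7.46×10⁻³ m³.
I = 2 × 4.51×10⁻⁶ × 7.46×10⁻³ / (1.26×10⁻⁶ × 0.0228) = 2.35 A.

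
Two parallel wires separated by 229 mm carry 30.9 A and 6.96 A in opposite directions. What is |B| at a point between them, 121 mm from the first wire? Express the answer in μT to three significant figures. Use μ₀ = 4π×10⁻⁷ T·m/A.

Each long wire gives B = μ₀I/(2πd). Distances are d₁ = 0.121 m and d₂ = 0.108 m.
B₁ = 5.11×10⁻⁵ T, B₂ = 1.29×10⁻⁵ T.
Between antiparallel currents both contributions point the same way, so they add. B = B₁ + B₂ = 5.11×10⁻⁵ + 1.29×10⁻⁵ = 6.40×10⁻⁵ T.

B ≈ 64.0 μT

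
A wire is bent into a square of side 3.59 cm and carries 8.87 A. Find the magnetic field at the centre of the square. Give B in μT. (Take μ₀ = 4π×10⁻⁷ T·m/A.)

B ≈ 280 μT

Each side is a finite straight segment at perpendicular distance d = a/(2 tan(π/4)) = 0.01795 m from the centre, with end-angles ±π/4.
One side contributes B₁ = (μ₀I/4πd)·2 sin(π/4) = 6.99×10⁻⁵ T.
All 4 sides add in the same direction: B = 4 × 6.99×10⁻⁵ = 2.80×10⁻⁴ T.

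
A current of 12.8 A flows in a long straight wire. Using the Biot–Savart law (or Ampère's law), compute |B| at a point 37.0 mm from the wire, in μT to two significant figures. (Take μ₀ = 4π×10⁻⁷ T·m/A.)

B ≈ 69 μT

For an infinitely long straight wire, B = μ₀I/(2πd).
B = (4π×10⁻⁷ × 12.8) / (2π × 0.037) = 6.92×10⁻⁵ T.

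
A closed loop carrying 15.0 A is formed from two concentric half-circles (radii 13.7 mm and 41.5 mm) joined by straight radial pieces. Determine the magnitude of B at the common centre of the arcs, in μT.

B ≈ 230 μT

The radial connectors point toward the centre, so dl × r̂ = 0 and they contribute nothing.
Each semicircle gives μ₀I/(4R): inner arc 3.44×10⁻⁴ T, outer arc 1.14×10⁻⁴ T.
The two arcs carry current in opposite angular senses, so their fields oppose: B = |3.44×10⁻⁴ − 1.14×10⁻⁴| = 2.30×10⁻⁴ T.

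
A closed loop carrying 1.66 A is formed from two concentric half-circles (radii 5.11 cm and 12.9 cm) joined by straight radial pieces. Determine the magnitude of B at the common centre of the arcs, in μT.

The radial connectors point toward the centre, so dl × r̂ = 0 and they contribute nothing.
Each semicircle gives μ₀I/(4R): inner arc 1.02×10⁻⁵ T, outer arc 4.04×10⁻⁶ T.
The two arcs carry current in opposite angular senses, so their fields oppose: B = |1.02×10⁻⁵ − 4.04×10⁻⁶| = 6.16×10⁻⁶ T.

B ≈ 6.16 μT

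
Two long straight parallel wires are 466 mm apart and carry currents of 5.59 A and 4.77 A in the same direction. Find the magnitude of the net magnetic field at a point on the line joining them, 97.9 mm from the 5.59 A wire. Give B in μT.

Each long wire gives B = μ₀I/(2πd). Distances are d₁ = 0.0979 m and d₂ = 0.3681 m.
B₁ = 1.14×10⁻⁵ T, B₂ = 2.59×10⁻⁶ T.
Between parallel currents the two contributions point in opposite directions, so they subtract. B = |B₁ − B₂| = |1.14×10⁻⁵ − 2.59×10⁻⁶| = 8.83×10⁻⁶ T.

B ≈ 8.83 μT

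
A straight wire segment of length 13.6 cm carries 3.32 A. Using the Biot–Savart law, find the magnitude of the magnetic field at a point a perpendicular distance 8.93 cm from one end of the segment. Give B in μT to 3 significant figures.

B ≈ 3.11 μT

For a finite straight segment, B = (μ₀I/4πd)(sinθ₁ + sinθ₂), where θ₁, θ₂ are the angles from the perpendicular to each end.
The perpendicular foot is at one end, so the two end-offsets along the wire are 0 and L = 0.136 m.
sinθ₁ = 0/√(0²+0.0893²) = 0.0000; sinθ₂ = 0.136/√(0.136²+0.0893²) = 0.8359.
B = (4π×10⁻⁷ × 3.32) / (4π × 0.0893) × (0.0000 + 0.8359) = 3.11×10⁻⁶ T.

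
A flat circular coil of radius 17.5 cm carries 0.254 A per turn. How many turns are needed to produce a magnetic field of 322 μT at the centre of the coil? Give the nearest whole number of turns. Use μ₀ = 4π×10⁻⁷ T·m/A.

N = 353

For an N-turn coil, B = Nμ₀I/(2R). A single turn gives B₁ = 9.12×10⁻⁷ T with R = 0.175 m.
N = B/B₁ = 3.22×10⁻⁴ / 9.12×10⁻⁷ = 353.09.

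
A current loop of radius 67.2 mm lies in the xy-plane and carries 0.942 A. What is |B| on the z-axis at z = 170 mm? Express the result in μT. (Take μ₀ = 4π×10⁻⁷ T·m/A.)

B ≈ 0.438 μT

On the axis of a circular loop, B = μ₀IR² / [2(R²+z²)^(3/2)].
R² + z² = (0.0672)² + (0.17)² = 0.03342 m², and (R²+z²)^(3/2) = 6.11×10⁻³ m³.
B = (4π×10⁻⁷ × 0.942 × 0.004516) / (2 × 6.11×10⁻³) = 4.38×10⁻⁷ T.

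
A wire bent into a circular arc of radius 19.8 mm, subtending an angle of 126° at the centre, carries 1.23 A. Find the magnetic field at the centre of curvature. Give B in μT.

The Biot–Savart field of a circular arc at its centre is B = μ₀Iφ/(4πR), with φ = 2.199 rad.
B = (4π×10⁻⁷ × 1.23 × 2.199) / (4π × 0.0198) = 1.37×10⁻⁵ T.

B ≈ 13.7 μT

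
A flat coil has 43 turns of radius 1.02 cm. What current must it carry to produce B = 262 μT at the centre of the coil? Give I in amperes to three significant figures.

For an N-turn coil, B = Nμ₀I/(2R) with R = 0.0102 m, so I = 2RB/(Nμ₀) = 2 × 0.0102 × 2.62×10⁻⁴ / (43 × 4π×10⁻⁷) = 9.89×10⁻² A.

I ≈ 0.0989 A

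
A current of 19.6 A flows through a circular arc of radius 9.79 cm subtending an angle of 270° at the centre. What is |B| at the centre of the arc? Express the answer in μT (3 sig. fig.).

B ≈ 94.3 μT

The Biot–Savart field of a circular arc at its centre is B = μ₀Iφ/(4πR), with φ = 4.712 rad.
B = (4π×10⁻⁷ × 19.6 × 4.712) / (4π × 0.0979) = 9.43×10⁻⁵ T.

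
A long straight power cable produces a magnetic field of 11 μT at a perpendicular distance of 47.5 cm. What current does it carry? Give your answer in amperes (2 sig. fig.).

For a long straight wire B = μ₀I/(2πd), so I = 2πdB/μ₀.
I = 2π × 0.475 × 1.10×10⁻⁵ / (4π×10⁻⁷) = 26.1 A.

I ≈ 26 A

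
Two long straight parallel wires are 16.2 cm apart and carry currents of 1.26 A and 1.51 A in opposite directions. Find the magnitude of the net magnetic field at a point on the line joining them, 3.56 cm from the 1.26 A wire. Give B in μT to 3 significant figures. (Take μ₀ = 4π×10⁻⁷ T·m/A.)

B ≈ 9.47 μT

Each long wire gives B = μ₀I/(2πd). Distances are d₁ = 0.0356 m and d₂ = 0.1264 m.
B₁ = 7.08×10⁻⁶ T, B₂ = 2.39×10⁻⁶ T.
Between antiparallel currents both contributions point the same way, so they add. B = B₁ + B₂ = 7.08×10⁻⁶ + 2.39×10⁻⁶ = 9.47×10⁻⁶ T.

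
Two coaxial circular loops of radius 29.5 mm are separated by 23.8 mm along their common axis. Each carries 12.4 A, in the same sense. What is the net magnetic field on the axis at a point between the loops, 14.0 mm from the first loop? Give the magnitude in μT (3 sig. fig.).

B ≈ 420 μT

Each loop contributes B = μ₀IR²/[2(R²+z²)^(3/2)] on the axis, with z measured from that loop.
Loop 1 (z = 0.014 m): B₁ = 1.95×10⁻⁴ T. Loop 2 (z = 0.0098 m): B₂ = 2.26×10⁻⁴ T.
The fields add: B = B₁ + B₂ = 4.20×10⁻⁴ T.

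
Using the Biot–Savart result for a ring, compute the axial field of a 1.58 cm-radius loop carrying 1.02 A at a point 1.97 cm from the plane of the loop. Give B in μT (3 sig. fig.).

On the axis of a circular loop, B = μ₀IR² / [2(R²+z²)^(3/2)].
R² + z² = (0.0158)² + (0.0197)² = 0.0006377 m², and (R²+z²)^(3/2) = 1.61×10⁻⁵ m³.
B = (4π×10⁻⁷ × 1.02 × 0.0002496) / (2 × 1.61×10⁻⁵) = 9.93×10⁻⁶ T.

B ≈ 9.93 μT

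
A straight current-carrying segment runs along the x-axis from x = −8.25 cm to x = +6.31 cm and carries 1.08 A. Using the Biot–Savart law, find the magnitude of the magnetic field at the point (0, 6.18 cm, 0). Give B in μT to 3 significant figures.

B ≈ 2.65 μT

For a finite straight segment, B = (μ₀I/4πd)(sinθ₁ + sinθ₂), where θ₁, θ₂ are the angles from the perpendicular to each end.
The perpendicular distance is d = 0.0618 m; the end-offsets along the wire are a = 0.0825 m and b = 0.0631 m.
sinθ₁ = 0.0825/√(0.0825²+0.0618²) = 0.8003; sinθ₂ = 0.0631/√(0.0631²+0.0618²) = 0.7144.
B = (4π×10⁻⁷ × 1.08) / (4π × 0.0618) × (0.8003 + 0.7144) = 2.65×10⁻⁶ T.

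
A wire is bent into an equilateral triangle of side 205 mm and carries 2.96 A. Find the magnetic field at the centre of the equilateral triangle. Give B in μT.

B ≈ 26.0 μT

Each side is a finite straight segment at perpendicular distance d = a/(2 tan(π/3)) = 0.05918 m from the centre, with end-angles ±π/3.
One side contributes B₁ = (μ₀I/4πd)·2 sin(π/3) = 8.66×10⁻⁶ T.
All 3 sides add in the same direction: B = 3 × 8.66×10⁻⁶ = 2.60×10⁻⁵ T.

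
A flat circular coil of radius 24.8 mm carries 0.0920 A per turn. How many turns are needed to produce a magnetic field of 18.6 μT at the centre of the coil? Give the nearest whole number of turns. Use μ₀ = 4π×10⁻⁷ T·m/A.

For an N-turn coil, B = Nμ₀I/(2R). A single turn gives B₁ = 2.33×10⁻⁶ T with R = 0.0248 m.
N = B/B₁ = 1.86×10⁻⁵ / 2.33×10⁻⁶ = 7.98.

N = 8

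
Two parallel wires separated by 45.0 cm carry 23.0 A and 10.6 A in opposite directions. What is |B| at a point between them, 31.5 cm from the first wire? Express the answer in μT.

B ≈ 30.3 μT

Each long wire gives B = μ₀I/(2πd). Distances are d₁ = 0.315 m and d₂ = 0.135 m.
B₁ = 1.46×10⁻⁵ T, B₂ = 1.57×10⁻⁵ T.
Between antiparallel currents both contributions point the same way, so they add. B = B₁ + B₂ = 1.46×10⁻⁵ + 1.57×10⁻⁵ = 3.03×10⁻⁵ T.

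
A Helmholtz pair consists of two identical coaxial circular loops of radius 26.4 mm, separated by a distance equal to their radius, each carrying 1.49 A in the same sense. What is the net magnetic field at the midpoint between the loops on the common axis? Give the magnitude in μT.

Each loop contributes B = μ₀IR²/[2(R²+z²)^(3/2)] on the axis, with z measured from that loop.
Loop 1 (z = 0.0132 m): B₁ = 2.54×10⁻⁵ T. Loop 2 (z = 0.0132 m): B₂ = 2.54×10⁻⁵ T.
The fields add: B = B₁ + B₂ = 5.07×10⁻⁵ T.

B ≈ 50.7 μT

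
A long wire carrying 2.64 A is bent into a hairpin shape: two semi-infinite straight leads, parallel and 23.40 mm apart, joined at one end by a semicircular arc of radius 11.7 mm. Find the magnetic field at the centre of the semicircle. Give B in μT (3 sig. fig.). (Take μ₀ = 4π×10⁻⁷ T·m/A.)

B ≈ 116 μT

The semicircular arc contributes B_arc = μ₀I·π/(4πR) = μ₀I/(4R) = 7.09×10⁻⁵ T.
Each semi-infinite lead is at perpendicular distance R = 0.0117 m from the centre, with the perpendicular foot at its near end, so it contributes μ₀I/(4πR); both point the same way, together 4.51×10⁻⁵ T.
Arc and leads all point the same direction: B = 7.09×10⁻⁵ + 4.51×10⁻⁵ = 1.16×10⁻⁴ T.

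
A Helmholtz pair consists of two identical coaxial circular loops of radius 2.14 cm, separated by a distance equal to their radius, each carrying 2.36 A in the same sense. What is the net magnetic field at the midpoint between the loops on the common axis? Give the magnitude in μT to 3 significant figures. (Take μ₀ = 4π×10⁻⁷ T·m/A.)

Each loop contributes B = μ₀IR²/[2(R²+z²)^(3/2)] on the axis, with z measured from that loop.
Loop 1 (z = 0.0107 m): B₁ = 4.96×10⁻⁵ T. Loop 2 (z = 0.0107 m): B₂ = 4.96×10⁻⁵ T.
The fields add: B = B₁ + B₂ = 9.92×10⁻⁵ T.

B ≈ 99.2 μT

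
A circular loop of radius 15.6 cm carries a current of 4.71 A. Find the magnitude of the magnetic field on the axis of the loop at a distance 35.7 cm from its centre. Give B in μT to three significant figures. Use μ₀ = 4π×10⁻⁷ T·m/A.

On the axis of a circular loop, B = μ₀IR² / [2(R²+z²)^(3/2)].
R² + z² = (0.156)² + (0.357)² = 0.1518 m², and (R²+z²)^(3/2) = 5.91×10⁻² m³.
B = (4π×10⁻⁷ × 4.71 × 0.02434) / (2 × 5.91×10⁻²) = 1.22×10⁻⁶ T.

B ≈ 1.22 μT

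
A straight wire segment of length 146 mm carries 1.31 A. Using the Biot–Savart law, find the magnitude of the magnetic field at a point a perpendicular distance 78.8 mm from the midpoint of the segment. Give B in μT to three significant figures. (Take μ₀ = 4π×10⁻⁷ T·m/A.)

For a finite straight segment, B = (μ₀I/4πd)(sinθ₁ + sinθ₂), where θ₁, θ₂ are the angles from the perpendicular to each end.
The perpendicular from the point meets the wire at its midpoint, so each end is L/2 = 0.073 m away along the wire.
sinθ₁ = 0.073/√(0.073²+0.0788²) = 0.6796; sinθ₂ = 0.073/√(0.073²+0.0788²) = 0.6796.
B = (4π×10⁻⁷ × 1.31) / (4π × 0.0788) × (0.6796 + 0.6796) = 2.26×10⁻⁶ T.

B ≈ 2.26 μT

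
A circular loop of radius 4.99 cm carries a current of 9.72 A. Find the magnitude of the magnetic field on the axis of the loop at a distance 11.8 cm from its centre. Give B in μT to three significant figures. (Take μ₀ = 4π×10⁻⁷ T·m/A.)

On the axis of a circular loop, B = μ₀IR² / [2(R²+z²)^(3/2)].
R² + z² = (0.0499)² + (0.118)² = 0.01641 m², and (R²+z²)^(3/2) = 2.10×10⁻³ m³.
B = (4π×10⁻⁷ × 9.72 × 0.00249) / (2 × 2.10×10⁻³) = 7.23×10⁻⁶ T.

B ≈ 7.23 μT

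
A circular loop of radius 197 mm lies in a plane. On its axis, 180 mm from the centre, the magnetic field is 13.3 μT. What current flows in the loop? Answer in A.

On the axis of a loop, B = μ₀IR²/[2(R²+z²)^(3/2)], so I = 2B(R²+z²)^(3/2)/(μ₀R²).
R² + z² = 0.03881 + 0.0324 = 0.07121 m²; raised to 3/2 gives 1.90×10⁻² m³.
I = 2 × 1.33×10⁻⁵ × 1.90×10⁻² / (1.26×10⁻⁶ × 0.03881) = 10.4 A.

I ≈ 10.4 A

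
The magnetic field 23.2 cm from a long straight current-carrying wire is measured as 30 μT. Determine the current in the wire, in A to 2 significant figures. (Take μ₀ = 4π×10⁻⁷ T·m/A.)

I ≈ 35 A

For a long straight wire B = μ₀I/(2πd), so I = 2πdB/μ₀.
I = 2π × 0.232 × 3.00×10⁻⁵ / (4π×10⁻⁷) = 34.8 A.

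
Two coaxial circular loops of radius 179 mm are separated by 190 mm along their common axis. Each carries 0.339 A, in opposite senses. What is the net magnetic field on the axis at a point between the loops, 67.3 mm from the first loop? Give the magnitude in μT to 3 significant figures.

Each loop contributes B = μ₀IR²/[2(R²+z²)^(3/2)] on the axis, with z measured from that loop.
Loop 1 (z = 0.0673 m): B₁ = 9.76×10⁻⁷ T. Loop 2 (z = 0.1227 m): B₂ = 6.68×10⁻⁷ T.
The fields oppose: B = |B₁ − B₂| = 3.08×10⁻⁷ T.

B ≈ 0.308 μT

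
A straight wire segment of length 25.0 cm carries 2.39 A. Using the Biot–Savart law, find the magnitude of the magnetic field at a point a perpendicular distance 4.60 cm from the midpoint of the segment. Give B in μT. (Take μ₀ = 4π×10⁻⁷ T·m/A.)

For a finite straight segment, B = (μ₀I/4πd)(sinθ₁ + sinθ₂), where θ₁, θ₂ are the angles from the perpendicular to each end.
The perpendicular from the point meets the wire at its midpoint, so each end is L/2 = 0.125 m away along the wire.
sinθ₁ = 0.125/√(0.125²+0.046²) = 0.9385; sinθ₂ = 0.125/√(0.125²+0.046²) = 0.9385.
B = (4π×10⁻⁷ × 2.39) / (4π × 0.046) × (0.9385 + 0.9385) = 9.75×10⁻⁶ T.

B ≈ 9.75 μT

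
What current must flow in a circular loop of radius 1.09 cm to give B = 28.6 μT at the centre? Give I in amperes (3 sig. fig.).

I ≈ 0.496 A

At the centre of a circular loop B = μ₀I/(2R), so I = 2RB/μ₀.
With R = 0.0109 m, I = 2 × 0.0109 × 2.86×10⁻⁵ / (4π×10⁻⁷) = 0.496 A.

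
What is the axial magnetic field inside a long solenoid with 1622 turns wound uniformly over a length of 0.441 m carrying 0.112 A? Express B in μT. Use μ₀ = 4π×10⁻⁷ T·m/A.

Inside a long solenoid, B = μ₀nI with n = 3678 turns/m.
B = 4π×10⁻⁷ × 3678 × 0.112 = 5.18×10⁻⁴ T.

B ≈ 518 μT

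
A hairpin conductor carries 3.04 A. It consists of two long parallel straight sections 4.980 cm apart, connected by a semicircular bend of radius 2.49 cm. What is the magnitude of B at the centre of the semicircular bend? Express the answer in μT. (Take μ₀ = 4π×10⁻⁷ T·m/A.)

B ≈ 62.8 μT

The semicircular arc contributes B_arc = μ₀I·π/(4πR) = μ₀I/(4R) = 3.84×10⁻⁵ T.
Each semi-infinite lead is at perpendicular distance R = 0.0249 m from the centre, with the perpendicular foot at its near end, so it contributes μ₀I/(4πR); both point the same way, together 2.44×10⁻⁵ T.
Arc and leads all point the same direction: B = 3.84×10⁻⁵ + 2.44×10⁻⁵ = 6.28×10⁻⁵ T.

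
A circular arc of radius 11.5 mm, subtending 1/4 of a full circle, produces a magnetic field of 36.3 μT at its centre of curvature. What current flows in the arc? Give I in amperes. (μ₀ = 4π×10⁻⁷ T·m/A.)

I ≈ 2.66 A

For a circular arc, B = μ₀Iφ/(4πR) with φ in radians; here φ = 1.571 rad.
So I = 4πRB/(μ₀φ) = 4π × 0.0115 × 3.63×10⁻⁵ / (4π×10⁻⁷ × 1.571) = 2.66 A.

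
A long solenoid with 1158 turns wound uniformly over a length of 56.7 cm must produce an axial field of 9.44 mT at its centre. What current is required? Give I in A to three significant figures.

Inside a long solenoid B = μ₀nI with n = 2042 m⁻¹, so I = B/(μ₀n).
I = 9.44×10⁻³ / (4π×10⁻⁷ × 2042) = 3.68 A.

I ≈ 3.68 A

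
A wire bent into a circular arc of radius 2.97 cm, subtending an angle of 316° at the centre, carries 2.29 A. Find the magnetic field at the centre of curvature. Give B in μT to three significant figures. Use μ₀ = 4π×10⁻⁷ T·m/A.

B ≈ 42.5 μT

The Biot–Savart field of a circular arc at its centre is B = μ₀Iφ/(4πR), with φ = 5.515 rad.
B = (4π×10⁻⁷ × 2.29 × 5.515) / (4π × 0.0297) = 4.25×10⁻⁵ T.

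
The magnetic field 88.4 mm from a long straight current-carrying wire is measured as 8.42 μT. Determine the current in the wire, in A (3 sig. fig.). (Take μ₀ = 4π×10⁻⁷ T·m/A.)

For a long straight wire B = μ₀I/(2πd), so I = 2πdB/μ₀.
I = 2π × 0.0884 × 8.42×10⁻⁶ / (4π×10⁻⁷) = 3.72 A.

I ≈ 3.72 A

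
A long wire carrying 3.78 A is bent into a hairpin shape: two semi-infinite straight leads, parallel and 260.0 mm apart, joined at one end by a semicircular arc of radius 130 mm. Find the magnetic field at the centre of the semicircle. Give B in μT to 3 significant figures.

The semicircular arc contributes B_arc = μ₀I·π/(4πR) = μ₀I/(4R) = 9.13×10⁻⁶ T.
Each semi-infinite lead is at perpendicular distance R = 0.13 m from the centre, with the perpendicular foot at its near end, so it contributes μ₀I/(4πR); both point the same way, together 5.82×10⁻⁶ T.
Arc and leads all point the same direction: B = 9.13×10⁻⁶ + 5.82×10⁻⁶ = 1.50×10⁻⁵ T.

B ≈ 15.0 μT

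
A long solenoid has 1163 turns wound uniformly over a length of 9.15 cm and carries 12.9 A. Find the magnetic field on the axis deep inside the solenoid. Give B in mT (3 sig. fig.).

B ≈ 206 mT

Inside a long solenoid, B = μ₀nI with n = 1.271×10⁴ turns/m.
B = 4π×10⁻⁷ × 1.271×10⁴ × 12.9 = 0.206 T.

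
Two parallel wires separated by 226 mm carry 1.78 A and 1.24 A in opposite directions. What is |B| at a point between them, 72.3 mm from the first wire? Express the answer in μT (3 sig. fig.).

B ≈ 6.54 μT

Each long wire gives B = μ₀I/(2πd). Distances are d₁ = 0.0723 m and d₂ = 0.1537 m.
B₁ = 4.92×10⁻⁶ T, B₂ = 1.61×10⁻⁶ T.
Between antiparallel currents both contributions point the same way, so they add. B = B₁ + B₂ = 4.92×10⁻⁶ + 1.61×10⁻⁶ = 6.54×10⁻⁶ T.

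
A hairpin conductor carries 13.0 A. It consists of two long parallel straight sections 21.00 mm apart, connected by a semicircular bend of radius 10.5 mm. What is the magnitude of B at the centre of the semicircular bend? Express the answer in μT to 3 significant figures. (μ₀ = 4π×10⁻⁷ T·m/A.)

The semicircular arc contributes B_arc = μ₀I·π/(4πR) = μ₀I/(4R) = 3.89×10⁻⁴ T.
Each semi-infinite lead is at perpendicular distance R = 0.0105 m from the centre, with the perpendicular foot at its near end, so it contributes μ₀I/(4πR); both point the same way, together 2.48×10⁻⁴ T.
Arc and leads all point the same direction: B = 3.89×10⁻⁴ + 2.48×10⁻⁴ = 6.37×10⁻⁴ T.

B ≈ 637 μT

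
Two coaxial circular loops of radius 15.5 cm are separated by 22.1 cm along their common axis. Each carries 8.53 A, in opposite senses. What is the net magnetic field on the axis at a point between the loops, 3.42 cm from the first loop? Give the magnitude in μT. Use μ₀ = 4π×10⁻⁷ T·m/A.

B ≈ 23.2 μT

Each loop contributes B = μ₀IR²/[2(R²+z²)^(3/2)] on the axis, with z measured from that loop.
Loop 1 (z = 0.0342 m): B₁ = 3.22×10⁻⁵ T. Loop 2 (z = 0.1868 m): B₂ = 9.00×10⁻⁶ T.
The fields oppose: B = |B₁ − B₂| = 2.32×10⁻⁵ T.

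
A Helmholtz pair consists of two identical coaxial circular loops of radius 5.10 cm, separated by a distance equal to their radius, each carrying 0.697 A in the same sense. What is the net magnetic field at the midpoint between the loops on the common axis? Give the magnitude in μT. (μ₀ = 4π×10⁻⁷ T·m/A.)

Each loop contributes B = μ₀IR²/[2(R²+z²)^(3/2)] on the axis, with z measured from that loop.
Loop 1 (z = 0.0255 m): B₁ = 6.14×10⁻⁶ T. Loop 2 (z = 0.0255 m): B₂ = 6.14×10⁻⁶ T.
The fields add: B = B₁ + B₂ = 1.23×10⁻⁵ T.

B ≈ 12.3 μT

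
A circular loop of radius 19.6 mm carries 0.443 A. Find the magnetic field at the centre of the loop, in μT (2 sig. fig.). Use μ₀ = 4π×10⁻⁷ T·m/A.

At the centre of a circular loop the Biot–Savart law gives B = μ₀I/(2R).
B = (4π×10⁻⁷ × 0.443) / (2 × 0.0196) = 1.42×10⁻⁵ T.

B ≈ 14 μT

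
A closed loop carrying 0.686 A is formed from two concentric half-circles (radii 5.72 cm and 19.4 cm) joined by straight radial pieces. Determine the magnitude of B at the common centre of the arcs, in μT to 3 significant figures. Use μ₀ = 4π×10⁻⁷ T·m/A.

The radial connectors point toward the centre, so dl × r̂ = 0 and they contribute nothing.
Each semicircle gives μ₀I/(4R): inner arc 3.77×10⁻⁶ T, outer arc 1.11×10⁻⁶ T.
The two arcs carry current in opposite angular senses, so their fields oppose: B = |3.77×10⁻⁶ − 1.11×10⁻⁶| = 2.66×10⁻⁶ T.

B ≈ 2.66 μT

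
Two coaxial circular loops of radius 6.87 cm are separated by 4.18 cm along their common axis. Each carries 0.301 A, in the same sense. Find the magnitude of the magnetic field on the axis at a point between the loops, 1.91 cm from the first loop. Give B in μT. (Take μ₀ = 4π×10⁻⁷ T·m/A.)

Each loop contributes B = μ₀IR²/[2(R²+z²)^(3/2)] on the axis, with z measured from that loop.
Loop 1 (z = 0.0191 m): B₁ = 2.46×10⁻⁶ T. Loop 2 (z = 0.0227 m): B₂ = 2.36×10⁻⁶ T.
The fields add: B = B₁ + B₂ = 4.82×10⁻⁶ T.

B ≈ 4.82 μT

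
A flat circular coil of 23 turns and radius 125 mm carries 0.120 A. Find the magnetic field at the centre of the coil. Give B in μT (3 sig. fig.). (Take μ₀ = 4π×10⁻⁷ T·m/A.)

For an N-turn flat coil, B = Nμ₀I/(2R) with R = 0.125 m.
B = 23 × 6.03×10⁻⁷ T = 1.39×10⁻⁵ T.

B ≈ 13.9 μT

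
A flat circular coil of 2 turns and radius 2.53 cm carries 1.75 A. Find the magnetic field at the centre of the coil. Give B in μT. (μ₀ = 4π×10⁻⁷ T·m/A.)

B ≈ 86.9 μT

For an N-turn flat coil, B = Nμ₀I/(2R) with R = 0.0253 m.
B = 2 × 4.35×10⁻⁵ T = 8.69×10⁻⁵ T.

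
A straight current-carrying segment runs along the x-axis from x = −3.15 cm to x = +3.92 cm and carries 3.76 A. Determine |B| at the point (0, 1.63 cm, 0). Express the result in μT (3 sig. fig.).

For a finite straight segment, B = (μ₀I/4πd)(sinθ₁ + sinθ₂), where θ₁, θ₂ are the angles from the perpendicular to each end.
The perpendicular distance is d = 0.0163 m; the end-offsets along the wire are a = 0.0315 m and b = 0.0392 m.
sinθ₁ = 0.0315/√(0.0315²+0.0163²) = 0.8881; sinθ₂ = 0.0392/√(0.0392²+0.0163²) = 0.9234.
B = (4π×10⁻⁷ × 3.76) / (4π × 0.0163) × (0.8881 + 0.9234) = 4.18×10⁻⁵ T.

B ≈ 41.8 μT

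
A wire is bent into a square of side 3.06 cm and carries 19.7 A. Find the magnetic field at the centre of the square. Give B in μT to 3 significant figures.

B ≈ 728 μT

Each side is a finite straight segment at perpendicular distance d = a/(2 tan(π/4)) = 0.0153 m from the centre, with end-angles ±π/4.
One side contributes B₁ = (μ₀I/4πd)·2 sin(π/4) = 1.82×10⁻⁴ T.
All 4 sides add in the same direction: B = 4 × 1.82×10⁻⁴ = 7.28×10⁻⁴ T.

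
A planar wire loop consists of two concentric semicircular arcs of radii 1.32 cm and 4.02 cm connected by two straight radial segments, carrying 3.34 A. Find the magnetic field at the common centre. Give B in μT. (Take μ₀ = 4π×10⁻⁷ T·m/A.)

B ≈ 53.4 μT

The radial connectors point toward the centre, so dl × r̂ = 0 and they contribute nothing.
Each semicircle gives μ₀I/(4R): inner arc 7.95×10⁻⁵ T, outer arc 2.61×10⁻⁵ T.
The two arcs carry current in opposite angular senses, so their fields oppose: B = |7.95×10⁻⁵ − 2.61×10⁻⁵| = 5.34×10⁻⁵ T.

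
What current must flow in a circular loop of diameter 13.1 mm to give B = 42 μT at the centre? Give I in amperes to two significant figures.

At the centre of a circular loop B = μ₀I/(2R), so I = 2RB/μ₀.
With R = 0.00655 m, I = 2 × 0.00655 × 4.20×10⁻⁵ / (4π×10⁻⁷) = 0.438 A.

I ≈ 0.44 A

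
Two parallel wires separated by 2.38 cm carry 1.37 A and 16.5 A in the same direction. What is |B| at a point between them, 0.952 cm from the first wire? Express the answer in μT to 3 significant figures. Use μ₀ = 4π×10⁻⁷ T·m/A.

B ≈ 202 μT

Each long wire gives B = μ₀I/(2πd). Distances are d₁ = 0.00952 m and d₂ = 0.01428 m.
B₁ = 2.88×10⁻⁵ T, B₂ = 2.31×10⁻⁴ T.
Between parallel currents the two contributions point in opposite directions, so they subtract. B = |B₁ − B₂| = |2.88×10⁻⁵ − 2.31×10⁻⁴| = 2.02×10⁻⁴ T.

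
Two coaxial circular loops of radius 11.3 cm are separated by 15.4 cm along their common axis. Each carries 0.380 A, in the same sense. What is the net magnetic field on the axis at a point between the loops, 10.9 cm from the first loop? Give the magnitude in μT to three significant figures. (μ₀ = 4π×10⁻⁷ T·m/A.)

Each loop contributes B = μ₀IR²/[2(R²+z²)^(3/2)] on the axis, with z measured from that loop.
Loop 1 (z = 0.109 m): B₁ = 7.88×10⁻⁷ T. Loop 2 (z = 0.045 m): B₂ = 1.69×10⁻⁶ T.
The fields add: B = B₁ + B₂ = 2.48×10⁻⁶ T.

B ≈ 2.48 μT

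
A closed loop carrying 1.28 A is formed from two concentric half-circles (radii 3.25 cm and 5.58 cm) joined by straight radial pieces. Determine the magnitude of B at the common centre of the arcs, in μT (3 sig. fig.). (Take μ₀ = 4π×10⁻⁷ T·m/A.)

B ≈ 5.17 μT

The radial connectors point toward the centre, so dl × r̂ = 0 and they contribute nothing.
Each semicircle gives μ₀I/(4R): inner arc 1.24×10⁻⁵ T, outer arc 7.21×10⁻⁶ T.
The two arcs carry current in opposite angular senses, so their fields oppose: B = |1.24×10⁻⁵ − 7.21×10⁻⁶| = 5.17×10⁻⁶ T.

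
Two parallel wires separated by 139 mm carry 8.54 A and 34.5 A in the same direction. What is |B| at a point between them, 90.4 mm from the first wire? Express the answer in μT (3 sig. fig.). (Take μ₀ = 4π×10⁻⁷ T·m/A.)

B ≈ 123 μT

Each long wire gives B = μ₀I/(2πd). Distances are d₁ = 0.0904 m and d₂ = 0.0486 m.
B₁ = 1.89×10⁻⁵ T, B₂ = 1.42×10⁻⁴ T.
Between parallel currents the two contributions point in opposite directions, so they subtract. B = |B₁ − B₂| = |1.89×10⁻⁵ − 1.42×10⁻⁴| = 1.23×10⁻⁴ T.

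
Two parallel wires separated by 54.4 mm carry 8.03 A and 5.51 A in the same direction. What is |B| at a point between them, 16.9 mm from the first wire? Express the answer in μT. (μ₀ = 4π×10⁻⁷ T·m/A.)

Each long wire gives B = μ₀I/(2πd). Distances are d₁ = 0.0169 m and d₂ = 0.0375 m.
B₁ = 9.50×10⁻⁵ T, B₂ = 2.94×10⁻⁵ T.
Between parallel currents the two contributions point in opposite directions, so they subtract. B = |B₁ − B₂| = |9.50×10⁻⁵ − 2.94×10⁻⁵| = 6.56×10⁻⁵ T.

B ≈ 65.6 μT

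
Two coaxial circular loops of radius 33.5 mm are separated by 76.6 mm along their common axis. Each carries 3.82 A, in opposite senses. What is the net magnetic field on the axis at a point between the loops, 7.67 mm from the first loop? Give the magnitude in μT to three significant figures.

Each loop contributes B = μ₀IR²/[2(R²+z²)^(3/2)] on the axis, with z measured from that loop.
Loop 1 (z = 0.00767 m): B₁ = 6.64×10⁻⁵ T. Loop 2 (z = 0.06893 m): B₂ = 5.98×10⁻⁶ T.
The fields oppose: B = |B₁ − B₂| = 6.04×10⁻⁵ T.

B ≈ 60.4 μT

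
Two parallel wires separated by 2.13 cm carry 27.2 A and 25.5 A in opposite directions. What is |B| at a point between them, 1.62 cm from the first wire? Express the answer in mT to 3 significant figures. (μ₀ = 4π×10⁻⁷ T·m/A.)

B ≈ 1.34 mT

Each long wire gives B = μ₀I/(2πd). Distances are d₁ = 0.0162 m and d₂ = 0.0051 m.
B₁ = 3.36×10⁻⁴ T, B₂ = 1.00×10⁻³ T.
Between antiparallel currents both contributions point the same way, so they add. B = B₁ + B₂ = 3.36×10⁻⁴ + 1.00×10⁻³ = 1.34×10⁻³ T.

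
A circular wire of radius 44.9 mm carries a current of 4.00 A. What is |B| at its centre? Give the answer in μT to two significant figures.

B ≈ 56 μT

At the centre of a circular loop the Biot–Savart law gives B = μ₀I/(2R).
B = (4π×10⁻⁷ × 4.00) / (2 × 0.0449) = 5.60×10⁻⁵ T.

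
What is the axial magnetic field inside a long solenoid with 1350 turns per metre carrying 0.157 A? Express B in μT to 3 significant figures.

Inside a long solenoid, B = μ₀nI with n = 1350 turns/m.
B = 4π×10⁻⁷ × 1350 × 0.157 = 2.66×10⁻⁴ T.

B ≈ 266 μT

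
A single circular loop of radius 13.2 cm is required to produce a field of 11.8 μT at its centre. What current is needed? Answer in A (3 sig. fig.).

I ≈ 2.48 A

At the centre of a circular loop B = μ₀I/(2R), so I = 2RB/μ₀.
With R = 0.132 m, I = 2 × 0.132 × 1.18×10⁻⁵ / (4π×10⁻⁷) = 2.48 A.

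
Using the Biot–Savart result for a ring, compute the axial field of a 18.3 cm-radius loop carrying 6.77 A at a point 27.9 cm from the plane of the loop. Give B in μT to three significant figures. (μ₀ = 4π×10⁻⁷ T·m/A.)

On the axis of a circular loop, B = μ₀IR² / [2(R²+z²)^(3/2)].
R² + z² = (0.183)² + (0.279)² = 0.1113 m², and (R²+z²)^(3/2) = 3.71×10⁻² m³.
B = (4π×10⁻⁷ × 6.77 × 0.03349) / (2 × 3.71×10⁻²) = 3.83×10⁻⁶ T.

B ≈ 3.83 μT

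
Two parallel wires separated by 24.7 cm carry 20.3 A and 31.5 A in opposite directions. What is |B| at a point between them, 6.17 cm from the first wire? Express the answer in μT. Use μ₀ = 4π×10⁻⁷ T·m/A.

Each long wire gives B = μ₀I/(2πd). Distances are d₁ = 0.0617 m and d₂ = 0.1853 m.
B₁ = 6.58×10⁻⁵ T, B₂ = 3.40×10⁻⁵ T.
Between antiparallel currents both contributions point the same way, so they add. B = B₁ + B₂ = 6.58×10⁻⁵ + 3.40×10⁻⁵ = 9.98×10⁻⁵ T.

B ≈ 99.8 μT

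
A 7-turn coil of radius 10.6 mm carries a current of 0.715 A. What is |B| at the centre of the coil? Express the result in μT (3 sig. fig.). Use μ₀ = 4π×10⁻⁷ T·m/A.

B ≈ 297 μT

For an N-turn flat coil, B = Nμ₀I/(2R) with R = 0.0106 m.
B = 7 × 4.24×10⁻⁵ T = 2.97×10⁻⁴ T.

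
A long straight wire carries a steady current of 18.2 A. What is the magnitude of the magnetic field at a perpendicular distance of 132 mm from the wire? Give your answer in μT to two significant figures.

B ≈ 28 μT

For an infinitely long straight wire, B = μ₀I/(2πd).
B = (4π×10⁻⁷ × 18.2) / (2π × 0.132) = 2.76×10⁻⁵ T.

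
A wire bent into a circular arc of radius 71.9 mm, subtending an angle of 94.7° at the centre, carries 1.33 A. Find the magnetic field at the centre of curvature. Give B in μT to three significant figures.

The Biot–Savart field of a circular arc at its centre is B = μ₀Iφ/(4πR), with φ = 1.653 rad.
B = (4π×10⁻⁷ × 1.33 × 1.653) / (4π × 0.0719) = 3.06×10⁻⁶ T.

B ≈ 3.06 μT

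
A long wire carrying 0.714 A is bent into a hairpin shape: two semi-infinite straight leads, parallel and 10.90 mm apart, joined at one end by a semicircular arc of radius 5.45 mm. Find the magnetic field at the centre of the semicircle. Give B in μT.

The semicircular arc contributes B_arc = μ₀I·π/(4πR) = μ₀I/(4R) = 4.12×10⁻⁵ T.
Each semi-infinite lead is at perpendicular distance R = 0.00545 m from the centre, with the perpendicular foot at its near end, so it contributes μ₀I/(4πR); both point the same way, together 2.62×10⁻⁵ T.
Arc and leads all point the same direction: B = 4.12×10⁻⁵ + 2.62×10⁻⁵ = 6.74×10⁻⁵ T.

B ≈ 67.4 μT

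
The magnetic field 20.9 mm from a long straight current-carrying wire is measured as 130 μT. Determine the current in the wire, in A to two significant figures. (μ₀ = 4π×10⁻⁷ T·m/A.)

For a long straight wire B = μ₀I/(2πd), so I = 2πdB/μ₀.
I = 2π × 0.0209 × 1.30×10⁻⁴ / (4π×10⁻⁷) = 13.6 A.

I ≈ 14 A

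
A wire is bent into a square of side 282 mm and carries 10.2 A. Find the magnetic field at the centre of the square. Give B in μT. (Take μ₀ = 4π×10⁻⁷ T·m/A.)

B ≈ 40.9 μT

Each side is a finite straight segment at perpendicular distance d = a/(2 tan(π/4)) = 0.141 m from the centre, with end-angles ±π/4.
One side contributes B₁ = (μ₀I/4πd)·2 sin(π/4) = 1.02×10⁻⁵ T.
All 4 sides add in the same direction: B = 4 × 1.02×10⁻⁵ = 4.09×10⁻⁵ T.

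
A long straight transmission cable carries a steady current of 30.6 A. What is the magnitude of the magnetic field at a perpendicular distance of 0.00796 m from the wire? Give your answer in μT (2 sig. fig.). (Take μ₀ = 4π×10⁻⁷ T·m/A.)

For an infinitely long straight wire, B = μ₀I/(2πd).
B = (4π×10⁻⁷ × 30.6) / (2π × 0.00796) = 7.69×10⁻⁴ T.

B ≈ 770 μT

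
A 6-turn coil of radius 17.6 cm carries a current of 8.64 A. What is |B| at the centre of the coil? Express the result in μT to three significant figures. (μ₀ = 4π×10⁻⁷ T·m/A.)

B ≈ 185 μT

For an N-turn flat coil, B = Nμ₀I/(2R) with R = 0.176 m.
B = 6 × 3.08×10⁻⁵ T = 1.85×10⁻⁴ T.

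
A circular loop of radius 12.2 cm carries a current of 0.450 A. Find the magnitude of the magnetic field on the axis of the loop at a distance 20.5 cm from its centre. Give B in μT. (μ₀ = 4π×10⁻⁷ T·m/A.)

B ≈ 0.310 μT

On the axis of a circular loop, B = μ₀IR² / [2(R²+z²)^(3/2)].
R² + z² = (0.122)² + (0.205)² = 0.05691 m², and (R²+z²)^(3/2) = 1.36×10⁻² m³.
B = (4π×10⁻⁷ × 0.450 × 0.01488) / (2 × 1.36×10⁻²) = 3.10×10⁻⁷ T.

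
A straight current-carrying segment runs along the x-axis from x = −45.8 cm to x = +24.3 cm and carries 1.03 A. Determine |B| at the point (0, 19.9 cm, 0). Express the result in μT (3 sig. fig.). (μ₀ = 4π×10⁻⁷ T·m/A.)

For a finite straight segment, B = (μ₀I/4πd)(sinθ₁ + sinθ₂), where θ₁, θ₂ are the angles from the perpendicular to each end.
The perpendicular distance is d = 0.199 m; the end-offsets along the wire are a = 0.458 m and b = 0.243 m.
sinθ₁ = 0.458/√(0.458²+0.199²) = 0.9172; sinθ₂ = 0.243/√(0.243²+0.199²) = 0.7737.
B = (4π×10⁻⁷ × 1.03) / (4π × 0.199) × (0.9172 + 0.7737) = 8.75×10⁻⁷ T.

B ≈ 0.875 μT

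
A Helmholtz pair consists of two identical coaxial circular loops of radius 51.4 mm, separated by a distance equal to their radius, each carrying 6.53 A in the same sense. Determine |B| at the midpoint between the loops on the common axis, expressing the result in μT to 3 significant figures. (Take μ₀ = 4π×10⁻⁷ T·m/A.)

Each loop contributes B = μ₀IR²/[2(R²+z²)^(3/2)] on the axis, with z measured from that loop.
Loop 1 (z = 0.0257 m): B₁ = 5.71×10⁻⁵ T. Loop 2 (z = 0.0257 m): B₂ = 5.71×10⁻⁵ T.
The fields add: B = B₁ + B₂ = 1.14×10⁻⁴ T.

B ≈ 114 μT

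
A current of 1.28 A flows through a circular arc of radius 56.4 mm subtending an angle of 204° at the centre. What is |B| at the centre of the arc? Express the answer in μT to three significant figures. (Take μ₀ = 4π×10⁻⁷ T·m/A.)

B ≈ 8.08 μT

The Biot–Savart field of a circular arc at its centre is B = μ₀Iφ/(4πR), with φ = 3.56 rad.
B = (4π×10⁻⁷ × 1.28 × 3.56) / (4π × 0.0564) = 8.08×10⁻⁶ T.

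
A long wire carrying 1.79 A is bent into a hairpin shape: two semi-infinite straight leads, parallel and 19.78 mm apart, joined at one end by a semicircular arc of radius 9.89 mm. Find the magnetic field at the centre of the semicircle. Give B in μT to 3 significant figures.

The semicircular arc contributes B_arc = μ₀I·π/(4πR) = μ₀I/(4R) = 5.69×10⁻⁵ T.
Each semi-infinite lead is at perpendicular distance R = 0.00989 m from the centre, with the perpendicular foot at its near end, so it contributes μ₀I/(4πR); both point the same way, together 3.62×10⁻⁵ T.
Arc and leads all point the same direction: B = 5.69×10⁻⁵ + 3.62×10⁻⁵ = 9.31×10⁻⁵ T.

B ≈ 93.1 μT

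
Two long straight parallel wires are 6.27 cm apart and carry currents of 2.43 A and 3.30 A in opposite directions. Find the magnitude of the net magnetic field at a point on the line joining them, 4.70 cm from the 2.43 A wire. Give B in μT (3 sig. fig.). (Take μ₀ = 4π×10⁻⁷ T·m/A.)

B ≈ 52.4 μT

Each long wire gives B = μ₀I/(2πd). Distances are d₁ = 0.047 m and d₂ = 0.0157 m.
B₁ = 1.03×10⁻⁵ T, B₂ = 4.20×10⁻⁵ T.
Between antiparallel currents both contributions point the same way, so they add. B = B₁ + B₂ = 1.03×10⁻⁵ + 4.20×10⁻⁵ = 5.24×10⁻⁵ T.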